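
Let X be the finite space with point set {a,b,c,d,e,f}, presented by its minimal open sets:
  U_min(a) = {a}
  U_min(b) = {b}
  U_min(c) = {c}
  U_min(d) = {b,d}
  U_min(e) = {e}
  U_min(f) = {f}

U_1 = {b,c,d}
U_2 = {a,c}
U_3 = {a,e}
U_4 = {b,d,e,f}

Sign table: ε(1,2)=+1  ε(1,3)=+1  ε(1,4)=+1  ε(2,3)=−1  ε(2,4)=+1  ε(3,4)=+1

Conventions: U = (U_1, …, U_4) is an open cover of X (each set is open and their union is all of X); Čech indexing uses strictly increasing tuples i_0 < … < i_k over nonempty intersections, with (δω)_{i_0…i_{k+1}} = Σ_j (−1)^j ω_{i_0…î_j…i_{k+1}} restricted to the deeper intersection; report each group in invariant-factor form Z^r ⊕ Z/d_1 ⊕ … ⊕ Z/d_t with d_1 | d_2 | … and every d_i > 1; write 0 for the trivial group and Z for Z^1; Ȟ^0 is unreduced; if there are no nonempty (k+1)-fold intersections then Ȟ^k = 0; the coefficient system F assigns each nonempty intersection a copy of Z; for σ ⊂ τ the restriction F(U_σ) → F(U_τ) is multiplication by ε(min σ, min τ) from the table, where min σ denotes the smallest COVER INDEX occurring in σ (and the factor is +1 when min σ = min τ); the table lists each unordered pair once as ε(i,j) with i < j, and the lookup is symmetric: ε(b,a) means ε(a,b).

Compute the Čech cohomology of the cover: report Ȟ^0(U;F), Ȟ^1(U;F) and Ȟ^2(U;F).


nonempty overlaps:
  U12={c} U14={b,d} U23={a} U34={e}
C dims 4,4; δ0: rk 4, SNF 1^3·2
degree 0: 4−4−0 = 0 → Ȟ^0 ≅ 0
degree 1: 4−0−4 = 0 plus torsion [2] → Ȟ^1 ≅ Z/2
degree 2: 0−0−0 = 0 → Ȟ^2 ≅ 0

Ȟ^0 ≅ 0; Ȟ^1 ≅ Z/2; Ȟ^2 ≅ 0


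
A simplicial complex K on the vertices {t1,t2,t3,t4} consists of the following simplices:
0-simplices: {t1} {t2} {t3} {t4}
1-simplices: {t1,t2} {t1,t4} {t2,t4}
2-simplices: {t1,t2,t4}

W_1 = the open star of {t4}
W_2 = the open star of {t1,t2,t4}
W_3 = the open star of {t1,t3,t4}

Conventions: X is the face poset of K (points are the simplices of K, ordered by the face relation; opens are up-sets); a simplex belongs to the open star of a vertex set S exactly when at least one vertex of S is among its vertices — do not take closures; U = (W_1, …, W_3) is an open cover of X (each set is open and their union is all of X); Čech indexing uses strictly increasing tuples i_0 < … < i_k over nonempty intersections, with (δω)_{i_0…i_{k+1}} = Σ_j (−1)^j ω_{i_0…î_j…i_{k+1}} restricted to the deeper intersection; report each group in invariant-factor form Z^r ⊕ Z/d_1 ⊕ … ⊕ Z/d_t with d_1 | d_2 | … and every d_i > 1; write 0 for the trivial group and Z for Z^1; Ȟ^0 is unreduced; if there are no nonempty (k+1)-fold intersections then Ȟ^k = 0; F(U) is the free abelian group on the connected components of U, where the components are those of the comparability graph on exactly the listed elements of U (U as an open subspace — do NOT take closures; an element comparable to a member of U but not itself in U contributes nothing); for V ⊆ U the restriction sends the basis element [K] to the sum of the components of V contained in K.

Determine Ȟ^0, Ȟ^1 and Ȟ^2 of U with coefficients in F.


Ȟ^0 = Z^2, Ȟ^1 = 0, Ȟ^2 = 0

cover nerve:
  W1={{t4},{t1,t4},{t2,t4},{t1,t2,t4}} W2={{t1},{t2},{t4},{t1,t2},{t1,t4},{t2,t4},{t1,t2,t4}} W3={{t1},{t3},{t4},{t1,t2},{t1,t4},{t2,t4},{t1,t2,t4}}
  W12={{t4},{t1,t4},{t2,t4},{t1,t2,t4}} W13={{t4},{t1,t4},{t2,t4},{t1,t2,t4}} W23={{t1},{t4},{t1,t2},{t1,t4},{t2,t4},{t1,t2,t4}}
  W123={{t4},{t1,t4},{t2,t4},{t1,t2,t4}}
components per intersection:
  W1: {{t4},{t1,t4},{t2,t4},{t1,t2,t4}}
  W2: {{t1},{t2},{t4},{t1,t2},{t1,t4},{t2,t4},{t1,t2,t4}}
  W3: {{t1},{t4},{t1,t2},{t1,t4},{t2,t4},{t1,t2,t4}} {{t3}}
  W12: {{t4},{t1,t4},{t2,t4},{t1,t2,t4}}
  W13: {{t4},{t1,t4},{t2,t4},{t1,t2,t4}}
  W23: {{t1},{t4},{t1,t2},{t1,t4},{t2,t4},{t1,t2,t4}}
  W123: {{t4},{t1,t4},{t2,t4},{t1,t2,t4}}
C dims 4,3,1; δ0: rk 2, SNF 1^2; δ1: rk 1, SNF 1^1
Ȟ^0: (4−2)−0=2 ⇒ Z^2
Ȟ^1: (3−1)−2=0 ⇒ 0
Ȟ^2: (1−0)−1=0 ⇒ 0


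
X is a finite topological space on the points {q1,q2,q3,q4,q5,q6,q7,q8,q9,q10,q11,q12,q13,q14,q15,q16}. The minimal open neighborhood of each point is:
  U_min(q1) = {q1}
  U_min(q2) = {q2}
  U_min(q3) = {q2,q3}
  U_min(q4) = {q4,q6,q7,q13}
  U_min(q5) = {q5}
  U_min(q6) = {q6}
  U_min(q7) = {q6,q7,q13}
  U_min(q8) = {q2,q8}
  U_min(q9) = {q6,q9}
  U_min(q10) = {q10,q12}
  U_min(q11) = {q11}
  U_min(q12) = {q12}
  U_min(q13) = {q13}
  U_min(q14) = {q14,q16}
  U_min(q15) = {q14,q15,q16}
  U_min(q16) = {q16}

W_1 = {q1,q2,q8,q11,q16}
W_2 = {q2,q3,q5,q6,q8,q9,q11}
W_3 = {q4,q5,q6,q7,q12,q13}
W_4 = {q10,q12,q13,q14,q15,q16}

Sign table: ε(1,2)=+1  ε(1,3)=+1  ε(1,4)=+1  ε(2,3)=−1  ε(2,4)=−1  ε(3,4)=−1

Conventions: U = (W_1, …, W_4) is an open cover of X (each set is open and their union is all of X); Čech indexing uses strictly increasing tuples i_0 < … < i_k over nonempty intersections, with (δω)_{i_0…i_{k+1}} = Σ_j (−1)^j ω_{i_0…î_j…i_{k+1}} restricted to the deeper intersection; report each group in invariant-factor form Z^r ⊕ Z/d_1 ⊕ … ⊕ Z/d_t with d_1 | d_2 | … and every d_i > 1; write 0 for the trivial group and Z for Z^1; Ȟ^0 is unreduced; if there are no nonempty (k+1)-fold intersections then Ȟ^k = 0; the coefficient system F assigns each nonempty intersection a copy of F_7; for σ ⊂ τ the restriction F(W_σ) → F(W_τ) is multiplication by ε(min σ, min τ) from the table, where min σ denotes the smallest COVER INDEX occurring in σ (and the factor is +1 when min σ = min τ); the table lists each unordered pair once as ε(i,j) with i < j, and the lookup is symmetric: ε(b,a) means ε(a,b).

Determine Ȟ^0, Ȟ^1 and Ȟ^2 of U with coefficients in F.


nonempty overlaps:
  W12={q2,q8,q11} W14={q16} W23={q5,q6} W34={q12,q13}
C dims 4,4; δ0: rk_F7 3
degree 0: 4−3−0 = 1 → Ȟ^0 ≅ Z/7
degree 1: 4−0−3 = 1 → Ȟ^1 ≅ Z/7
degree 2: 0−0−0 = 0 → Ȟ^2 ≅ 0

Ȟ^0 = Z/7, Ȟ^1 = Z/7 and Ȟ^2 = 0


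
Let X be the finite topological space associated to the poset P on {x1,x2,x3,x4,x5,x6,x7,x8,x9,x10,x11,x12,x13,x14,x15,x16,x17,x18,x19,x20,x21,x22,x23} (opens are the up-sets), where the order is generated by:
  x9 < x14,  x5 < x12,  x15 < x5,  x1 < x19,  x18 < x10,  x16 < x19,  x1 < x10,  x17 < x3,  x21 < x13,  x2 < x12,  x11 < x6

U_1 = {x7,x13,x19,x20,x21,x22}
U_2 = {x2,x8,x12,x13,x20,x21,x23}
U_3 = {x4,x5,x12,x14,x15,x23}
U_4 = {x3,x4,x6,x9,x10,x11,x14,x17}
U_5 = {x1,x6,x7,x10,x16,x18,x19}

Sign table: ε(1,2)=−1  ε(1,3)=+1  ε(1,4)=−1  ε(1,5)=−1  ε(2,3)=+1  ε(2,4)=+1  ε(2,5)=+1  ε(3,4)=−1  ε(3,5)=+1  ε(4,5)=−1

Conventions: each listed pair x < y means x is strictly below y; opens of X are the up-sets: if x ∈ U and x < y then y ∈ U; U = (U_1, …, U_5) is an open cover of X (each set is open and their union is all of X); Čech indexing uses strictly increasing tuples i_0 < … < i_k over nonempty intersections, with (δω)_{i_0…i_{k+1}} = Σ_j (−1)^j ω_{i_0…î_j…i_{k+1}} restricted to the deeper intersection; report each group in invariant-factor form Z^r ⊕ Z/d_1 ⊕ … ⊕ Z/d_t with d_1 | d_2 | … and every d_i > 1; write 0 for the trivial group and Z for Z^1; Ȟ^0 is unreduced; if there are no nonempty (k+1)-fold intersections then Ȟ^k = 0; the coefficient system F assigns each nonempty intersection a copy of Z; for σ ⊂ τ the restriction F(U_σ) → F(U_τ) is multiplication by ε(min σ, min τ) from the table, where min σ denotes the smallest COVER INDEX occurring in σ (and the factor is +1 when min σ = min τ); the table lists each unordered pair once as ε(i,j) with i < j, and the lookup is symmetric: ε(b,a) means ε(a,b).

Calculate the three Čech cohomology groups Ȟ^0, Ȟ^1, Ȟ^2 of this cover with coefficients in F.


Ȟ^0 = Z; Ȟ^1 = Z; Ȟ^2 = 0

nonempty overlaps:
  U12={x13,x20,x21} U15={x7,x19} U23={x12,x23} U34={x4,x14} U45={x6,x10}
C dims 5,5; δ0: rk 4, SNF 1^4
degree 0: 5−4−0 = 1 → Ȟ^0 ≅ Z
degree 1: 5−0−4 = 1 → Ȟ^1 ≅ Z
degree 2: 0−0−0 = 0 → Ȟ^2 ≅ 0


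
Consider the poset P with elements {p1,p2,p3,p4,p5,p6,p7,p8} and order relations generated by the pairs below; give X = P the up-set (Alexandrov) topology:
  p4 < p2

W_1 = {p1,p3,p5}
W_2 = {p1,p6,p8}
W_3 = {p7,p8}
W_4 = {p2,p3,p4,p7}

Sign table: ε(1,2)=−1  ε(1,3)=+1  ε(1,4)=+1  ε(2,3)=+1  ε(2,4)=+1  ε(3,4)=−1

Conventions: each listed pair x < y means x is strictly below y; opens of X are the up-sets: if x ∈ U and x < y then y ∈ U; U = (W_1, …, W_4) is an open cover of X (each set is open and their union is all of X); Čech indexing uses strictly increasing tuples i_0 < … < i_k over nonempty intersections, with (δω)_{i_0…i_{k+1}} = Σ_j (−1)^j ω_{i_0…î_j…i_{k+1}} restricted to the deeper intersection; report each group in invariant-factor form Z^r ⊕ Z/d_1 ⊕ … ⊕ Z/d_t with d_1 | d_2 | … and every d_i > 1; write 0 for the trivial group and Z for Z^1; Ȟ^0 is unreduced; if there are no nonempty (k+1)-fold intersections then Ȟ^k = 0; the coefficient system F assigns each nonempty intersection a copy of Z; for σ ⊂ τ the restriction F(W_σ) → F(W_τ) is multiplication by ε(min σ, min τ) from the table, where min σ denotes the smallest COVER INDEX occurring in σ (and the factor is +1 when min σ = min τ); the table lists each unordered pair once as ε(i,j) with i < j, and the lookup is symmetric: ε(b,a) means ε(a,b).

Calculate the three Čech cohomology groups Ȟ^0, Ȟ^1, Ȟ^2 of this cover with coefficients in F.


intersection data:
  W12={p1} W14={p3} W23={p8} W34={p7}
C dims 4,4; δ0: rk 3, SNF 1^3
Ȟ^0 = (4 − 3) − 0 = 1, so Ȟ^0 ≅ Z
Ȟ^1 = (4 − 0) − 3 = 1, so Ȟ^1 ≅ Z
Ȟ^2 = (0 − 0) − 0 = 0, so Ȟ^2 ≅ 0

Ȟ^0 ≅ Z,  Ȟ^1 ≅ Z,  Ȟ^2 ≅ 0


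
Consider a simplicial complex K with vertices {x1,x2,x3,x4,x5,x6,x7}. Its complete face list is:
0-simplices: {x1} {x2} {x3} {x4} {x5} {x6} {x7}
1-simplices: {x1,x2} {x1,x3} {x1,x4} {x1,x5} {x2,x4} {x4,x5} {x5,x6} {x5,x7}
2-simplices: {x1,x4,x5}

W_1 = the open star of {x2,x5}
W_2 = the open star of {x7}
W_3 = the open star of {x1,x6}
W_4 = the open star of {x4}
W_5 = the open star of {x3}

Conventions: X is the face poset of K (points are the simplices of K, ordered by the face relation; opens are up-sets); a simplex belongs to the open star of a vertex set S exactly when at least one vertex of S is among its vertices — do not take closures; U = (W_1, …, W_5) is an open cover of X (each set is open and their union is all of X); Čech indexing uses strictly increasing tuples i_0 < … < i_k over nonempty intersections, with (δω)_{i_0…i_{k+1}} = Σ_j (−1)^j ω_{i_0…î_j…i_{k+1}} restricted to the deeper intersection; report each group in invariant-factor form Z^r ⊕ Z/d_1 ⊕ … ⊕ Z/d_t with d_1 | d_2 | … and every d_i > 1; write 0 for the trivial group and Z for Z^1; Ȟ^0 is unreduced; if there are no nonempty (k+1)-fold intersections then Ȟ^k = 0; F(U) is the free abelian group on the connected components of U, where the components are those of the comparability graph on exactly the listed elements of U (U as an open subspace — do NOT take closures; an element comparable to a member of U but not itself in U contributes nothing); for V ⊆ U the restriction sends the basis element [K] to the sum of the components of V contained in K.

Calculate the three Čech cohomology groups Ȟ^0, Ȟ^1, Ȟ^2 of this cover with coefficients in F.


intersection data:
  W1={{x2},{x5},{x1,x2},{x1,x5},{x2,x4},{x4,x5},{x5,x6},{x5,x7},{x1,x4,x5}} W2={{x7},{x5,x7}} W3={{x1},{x6},{x1,x2},{x1,x3},{x1,x4},{x1,x5},{x5,x6},{x1,x4,x5}} W4={{x4},{x1,x4},{x2,x4},{x4,x5},{x1,x4,x5}} W5={{x3},{x1,x3}}
  W12={{x5,x7}} W13={{x1,x2},{x1,x5},{x5,x6},{x1,x4,x5}} W14={{x2,x4},{x4,x5},{x1,x4,x5}} W34={{x1,x4},{x1,x4,x5}} W35={{x1,x3}}
  W134={{x1,x4,x5}}
components per intersection:
  W1: {{x2},{x1,x2},{x2,x4}} {{x5},{x1,x5},{x4,x5},{x5,x6},{x5,x7},{x1,x4,x5}}
  W2: {{x7},{x5,x7}}
  W3: {{x1},{x1,x2},{x1,x3},{x1,x4},{x1,x5},{x1,x4,x5}} {{x6},{x5,x6}}
  W4: {{x4},{x1,x4},{x2,x4},{x4,x5},{x1,x4,x5}}
  W5: {{x3},{x1,x3}}
  W12: {{x5,x7}}
  W13: {{x1,x2}} {{x1,x5},{x1,x4,x5}} {{x5,x6}}
  W14: {{x2,x4}} {{x4,x5},{x1,x4,x5}}
  W34: {{x1,x4},{x1,x4,x5}}
  W35: {{x1,x3}}
  W134: {{x1,x4,x5}}
C dims 7,8,1; δ0: rk 6, SNF 1^6; δ1: rk 1, SNF 1^1
Ȟ^0 = (7 − 6) − 0 = 1, so Ȟ^0 ≅ Z
Ȟ^1 = (8 − 1) − 6 = 1, so Ȟ^1 ≅ Z
Ȟ^2 = (1 − 0) − 1 = 0, so Ȟ^2 ≅ 0

Ȟ^0(U;F) ≅ Z, Ȟ^1(U;F) ≅ Z, Ȟ^2(U;F) ≅ 0


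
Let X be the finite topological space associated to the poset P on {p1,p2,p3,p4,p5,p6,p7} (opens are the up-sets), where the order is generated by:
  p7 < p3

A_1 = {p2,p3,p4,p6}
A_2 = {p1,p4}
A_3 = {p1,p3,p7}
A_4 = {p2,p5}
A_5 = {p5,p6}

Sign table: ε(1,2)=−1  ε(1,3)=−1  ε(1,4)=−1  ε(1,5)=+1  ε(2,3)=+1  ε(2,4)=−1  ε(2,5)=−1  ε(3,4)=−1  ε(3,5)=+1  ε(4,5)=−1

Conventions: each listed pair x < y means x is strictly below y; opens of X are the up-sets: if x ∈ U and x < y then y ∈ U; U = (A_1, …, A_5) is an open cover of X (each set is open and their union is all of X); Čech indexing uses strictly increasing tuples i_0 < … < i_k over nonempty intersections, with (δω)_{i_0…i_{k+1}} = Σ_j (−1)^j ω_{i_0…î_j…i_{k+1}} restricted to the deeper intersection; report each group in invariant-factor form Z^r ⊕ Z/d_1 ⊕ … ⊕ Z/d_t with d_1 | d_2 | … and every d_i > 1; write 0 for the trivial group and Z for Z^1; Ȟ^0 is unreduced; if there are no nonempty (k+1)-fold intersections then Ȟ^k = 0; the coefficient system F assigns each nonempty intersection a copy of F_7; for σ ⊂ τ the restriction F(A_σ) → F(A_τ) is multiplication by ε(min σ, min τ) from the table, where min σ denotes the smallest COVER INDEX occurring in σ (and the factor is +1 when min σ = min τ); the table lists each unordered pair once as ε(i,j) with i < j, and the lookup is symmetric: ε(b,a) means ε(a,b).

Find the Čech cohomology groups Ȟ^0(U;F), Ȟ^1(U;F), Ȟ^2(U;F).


nerve simplices:
  A12={p4} A13={p3} A14={p2} A15={p6} A23={p1} A45={p5}
C dims 5,6; δ0: rk_F7 4
degree 0: 5−4−0 = 1 → Ȟ^0 ≅ Z/7
degree 1: 6−0−4 = 2 → Ȟ^1 ≅ Z/7 ⊕ Z/7
degree 2: 0−0−0 = 0 → Ȟ^2 ≅ 0

Ȟ^0 = Z/7,  Ȟ^1 = Z/7 ⊕ Z/7,  Ȟ^2 = 0


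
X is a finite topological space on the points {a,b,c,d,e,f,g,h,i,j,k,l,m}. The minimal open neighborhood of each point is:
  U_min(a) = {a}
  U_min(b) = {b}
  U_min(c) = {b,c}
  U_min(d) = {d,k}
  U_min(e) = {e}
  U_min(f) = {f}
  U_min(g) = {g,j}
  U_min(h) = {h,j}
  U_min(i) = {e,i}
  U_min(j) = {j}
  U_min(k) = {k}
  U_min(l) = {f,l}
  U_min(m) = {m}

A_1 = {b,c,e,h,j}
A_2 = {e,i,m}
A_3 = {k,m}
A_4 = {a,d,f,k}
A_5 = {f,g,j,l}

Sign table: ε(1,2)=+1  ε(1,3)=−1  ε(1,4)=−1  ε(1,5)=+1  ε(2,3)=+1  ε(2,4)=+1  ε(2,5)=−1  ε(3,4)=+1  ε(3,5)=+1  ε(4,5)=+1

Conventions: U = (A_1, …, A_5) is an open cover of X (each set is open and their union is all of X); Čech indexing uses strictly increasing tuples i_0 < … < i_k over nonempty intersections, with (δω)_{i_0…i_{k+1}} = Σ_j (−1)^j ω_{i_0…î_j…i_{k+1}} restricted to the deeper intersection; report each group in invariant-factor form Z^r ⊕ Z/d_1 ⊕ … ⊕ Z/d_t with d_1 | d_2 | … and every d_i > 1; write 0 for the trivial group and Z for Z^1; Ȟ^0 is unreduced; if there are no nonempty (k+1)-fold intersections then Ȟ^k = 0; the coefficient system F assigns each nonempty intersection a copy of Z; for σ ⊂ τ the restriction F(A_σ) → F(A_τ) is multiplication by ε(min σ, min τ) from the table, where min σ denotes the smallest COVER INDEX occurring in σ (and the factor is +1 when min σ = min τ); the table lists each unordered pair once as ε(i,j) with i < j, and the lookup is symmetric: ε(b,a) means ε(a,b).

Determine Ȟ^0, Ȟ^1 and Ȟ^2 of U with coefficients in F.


nerve simplices:
  A12={e} A15={j} A23={m} A34={k} A45={f}
C dims 5,5; δ0: rk 4, SNF 1^4
degree 0: 5−4−0 = 1 → Ȟ^0 ≅ Z
degree 1: 5−0−4 = 1 → Ȟ^1 ≅ Z
degree 2: 0−0−0 = 0 → Ȟ^2 ≅ 0

Ȟ^0(U;F) ≅ Z, Ȟ^1(U;F) ≅ Z, Ȟ^2(U;F) ≅ 0


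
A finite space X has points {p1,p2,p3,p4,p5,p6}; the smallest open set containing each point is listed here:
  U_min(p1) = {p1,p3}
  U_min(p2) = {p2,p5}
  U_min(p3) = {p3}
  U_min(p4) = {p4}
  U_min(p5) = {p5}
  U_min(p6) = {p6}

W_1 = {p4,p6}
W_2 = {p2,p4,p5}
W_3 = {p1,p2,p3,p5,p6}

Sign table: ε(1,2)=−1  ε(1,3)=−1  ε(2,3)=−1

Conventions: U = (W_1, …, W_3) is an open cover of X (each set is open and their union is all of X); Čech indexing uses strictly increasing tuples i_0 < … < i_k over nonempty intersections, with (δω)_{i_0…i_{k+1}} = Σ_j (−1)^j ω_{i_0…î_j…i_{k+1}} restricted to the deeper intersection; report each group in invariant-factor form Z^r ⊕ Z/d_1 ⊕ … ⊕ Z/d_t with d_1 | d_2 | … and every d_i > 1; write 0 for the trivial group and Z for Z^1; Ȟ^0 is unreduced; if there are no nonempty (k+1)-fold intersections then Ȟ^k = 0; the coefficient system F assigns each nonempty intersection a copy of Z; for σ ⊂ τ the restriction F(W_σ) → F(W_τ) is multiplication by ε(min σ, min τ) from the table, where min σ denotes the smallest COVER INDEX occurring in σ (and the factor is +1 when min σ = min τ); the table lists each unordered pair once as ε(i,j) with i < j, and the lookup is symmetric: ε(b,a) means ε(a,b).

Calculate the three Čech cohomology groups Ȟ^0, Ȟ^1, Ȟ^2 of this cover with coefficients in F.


nonempty intersections:
  W12={p4} W13={p6} W23={p2,p5}
C dims 3,3; δ0: rk 3, SNF 1^2·2
Ȟ^0: (3−3)−0=0 ⇒ 0
Ȟ^1: (3−0)−3=0 plus torsion [2] ⇒ Z/2
Ȟ^2: (0−0)−0=0 ⇒ 0

Ȟ^0 = 0, Ȟ^1 = Z/2 and Ȟ^2 = 0


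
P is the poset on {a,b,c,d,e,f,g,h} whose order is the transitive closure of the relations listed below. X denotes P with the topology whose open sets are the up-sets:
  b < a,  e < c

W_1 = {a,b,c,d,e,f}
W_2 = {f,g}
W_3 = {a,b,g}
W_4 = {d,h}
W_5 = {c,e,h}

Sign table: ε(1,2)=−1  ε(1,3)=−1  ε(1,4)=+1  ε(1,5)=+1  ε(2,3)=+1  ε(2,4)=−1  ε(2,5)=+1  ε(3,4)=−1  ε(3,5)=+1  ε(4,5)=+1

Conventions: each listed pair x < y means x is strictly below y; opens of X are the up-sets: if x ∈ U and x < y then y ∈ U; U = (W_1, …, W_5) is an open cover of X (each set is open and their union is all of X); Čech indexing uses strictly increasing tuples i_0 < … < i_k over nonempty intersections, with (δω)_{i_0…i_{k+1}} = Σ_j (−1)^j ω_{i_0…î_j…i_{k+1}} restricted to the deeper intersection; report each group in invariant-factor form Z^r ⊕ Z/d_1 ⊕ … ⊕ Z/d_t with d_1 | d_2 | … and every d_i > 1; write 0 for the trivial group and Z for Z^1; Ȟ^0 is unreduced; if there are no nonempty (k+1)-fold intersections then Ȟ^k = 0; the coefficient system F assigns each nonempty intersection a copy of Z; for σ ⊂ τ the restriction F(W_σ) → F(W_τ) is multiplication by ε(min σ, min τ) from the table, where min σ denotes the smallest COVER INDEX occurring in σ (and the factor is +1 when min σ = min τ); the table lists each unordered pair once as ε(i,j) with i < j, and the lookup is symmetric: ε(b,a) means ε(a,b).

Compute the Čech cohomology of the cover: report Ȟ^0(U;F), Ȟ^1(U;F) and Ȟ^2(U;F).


nerve of the cover:
  W12={f} W13={a,b} W14={d} W15={c,e} W23={g} W45={h}
C dims 5,6; δ0: rk 4, SNF 1^4
Ȟ^0 = (5 − 4) − 0 = 1, so Ȟ^0 ≅ Z
Ȟ^1 = (6 − 0) − 4 = 2, so Ȟ^1 ≅ Z^2
Ȟ^2 = (0 − 0) − 0 = 0, so Ȟ^2 ≅ 0

Ȟ^0 ≅ Z; Ȟ^1 ≅ Z^2; Ȟ^2 ≅ 0


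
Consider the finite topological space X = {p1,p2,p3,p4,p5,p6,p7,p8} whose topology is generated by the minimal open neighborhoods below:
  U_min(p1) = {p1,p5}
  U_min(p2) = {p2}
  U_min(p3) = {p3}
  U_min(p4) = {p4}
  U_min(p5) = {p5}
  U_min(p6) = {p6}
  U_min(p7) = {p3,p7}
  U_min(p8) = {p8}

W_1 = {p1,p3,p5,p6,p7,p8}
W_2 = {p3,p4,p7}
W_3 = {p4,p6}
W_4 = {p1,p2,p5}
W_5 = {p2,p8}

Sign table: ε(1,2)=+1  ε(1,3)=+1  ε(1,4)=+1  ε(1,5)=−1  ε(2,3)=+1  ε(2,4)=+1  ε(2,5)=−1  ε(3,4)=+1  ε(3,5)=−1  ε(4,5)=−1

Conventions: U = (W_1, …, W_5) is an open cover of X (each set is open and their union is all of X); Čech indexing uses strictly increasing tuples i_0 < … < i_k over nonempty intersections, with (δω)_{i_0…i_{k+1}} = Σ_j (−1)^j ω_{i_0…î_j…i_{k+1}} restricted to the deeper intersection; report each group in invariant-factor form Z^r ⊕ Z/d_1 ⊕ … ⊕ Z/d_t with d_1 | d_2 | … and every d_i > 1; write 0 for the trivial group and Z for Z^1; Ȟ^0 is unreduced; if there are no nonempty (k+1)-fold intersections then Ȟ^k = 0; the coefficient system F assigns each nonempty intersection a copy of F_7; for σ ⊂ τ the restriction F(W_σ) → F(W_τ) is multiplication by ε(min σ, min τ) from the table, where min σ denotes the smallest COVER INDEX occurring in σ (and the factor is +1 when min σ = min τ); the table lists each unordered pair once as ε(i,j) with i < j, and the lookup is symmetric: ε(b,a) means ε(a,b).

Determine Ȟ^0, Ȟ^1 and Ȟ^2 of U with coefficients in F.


nonempty intersections:
  W12={p3,p7} W13={p6} W14={p1,p5} W15={p8} W23={p4} W45={p2}
C dims 5,6; δ0: rk_F7 4
Ȟ^0: (5−4)−0=1 ⇒ Z/7
Ȟ^1: (6−0)−4=2 ⇒ Z/7 ⊕ Z/7
Ȟ^2: (0−0)−0=0 ⇒ 0

Ȟ^0 = Z/7, Ȟ^1 = Z/7 ⊕ Z/7, Ȟ^2 = 0


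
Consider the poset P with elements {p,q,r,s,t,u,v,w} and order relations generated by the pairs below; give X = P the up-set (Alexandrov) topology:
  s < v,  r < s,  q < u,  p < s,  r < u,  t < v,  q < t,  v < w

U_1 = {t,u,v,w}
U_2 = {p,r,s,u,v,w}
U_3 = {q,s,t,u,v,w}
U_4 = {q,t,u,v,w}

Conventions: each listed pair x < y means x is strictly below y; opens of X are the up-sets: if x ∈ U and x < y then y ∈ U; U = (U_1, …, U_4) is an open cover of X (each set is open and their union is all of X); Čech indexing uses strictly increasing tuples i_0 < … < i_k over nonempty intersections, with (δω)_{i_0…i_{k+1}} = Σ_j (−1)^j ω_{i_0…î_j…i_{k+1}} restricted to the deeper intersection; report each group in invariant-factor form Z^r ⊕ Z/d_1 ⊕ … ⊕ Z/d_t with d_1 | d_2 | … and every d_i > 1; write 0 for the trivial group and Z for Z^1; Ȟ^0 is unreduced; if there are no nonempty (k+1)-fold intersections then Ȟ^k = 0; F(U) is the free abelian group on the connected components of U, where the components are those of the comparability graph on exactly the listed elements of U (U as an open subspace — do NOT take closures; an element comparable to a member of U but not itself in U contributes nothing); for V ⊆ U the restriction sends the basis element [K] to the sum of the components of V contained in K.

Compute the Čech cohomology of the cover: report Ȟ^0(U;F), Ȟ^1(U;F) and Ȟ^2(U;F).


Ȟ^0(U;F) ≅ Z; Ȟ^1(U;F) ≅ Z; Ȟ^2(U;F) ≅ 0

nerve simplices:
  U12={u,v,w} U13={t,u,v,w} U14={t,u,v,w} U23={s,u,v,w} U24={u,v,w} U34={q,t,u,v,w}
  U123={u,v,w} U124={u,v,w} U134={t,u,v,w} U234={u,v,w}
  U1234={u,v,w}
components per intersection:
  U1: {t,v,w} {u}
  U2: {p,r,s,u,v,w}
  U3: {q,s,t,u,v,w}
  U4: {q,t,u,v,w}
  U12: {u} {v,w}
  U13: {t,v,w} {u}
  U14: {t,v,w} {u}
  U23: {s,v,w} {u}
  U24: {u} {v,w}
  U34: {q,t,u,v,w}
  U123: {u} {v,w}
  U124: {u} {v,w}
  U134: {t,v,w} {u}
  U234: {u} {v,w}
  U1234: {u} {v,w}
C dims 5,11,8,2; δ0: rk 4, SNF 1^4; δ1: rk 6, SNF 1^6; δ2: rk 2, SNF 1^2
degree 0: 5−4−0 = 1 → Ȟ^0 ≅ Z
degree 1: 11−6−4 = 1 → Ȟ^1 ≅ Z
degree 2: 8−2−6 = 0 → Ȟ^2 ≅ 0


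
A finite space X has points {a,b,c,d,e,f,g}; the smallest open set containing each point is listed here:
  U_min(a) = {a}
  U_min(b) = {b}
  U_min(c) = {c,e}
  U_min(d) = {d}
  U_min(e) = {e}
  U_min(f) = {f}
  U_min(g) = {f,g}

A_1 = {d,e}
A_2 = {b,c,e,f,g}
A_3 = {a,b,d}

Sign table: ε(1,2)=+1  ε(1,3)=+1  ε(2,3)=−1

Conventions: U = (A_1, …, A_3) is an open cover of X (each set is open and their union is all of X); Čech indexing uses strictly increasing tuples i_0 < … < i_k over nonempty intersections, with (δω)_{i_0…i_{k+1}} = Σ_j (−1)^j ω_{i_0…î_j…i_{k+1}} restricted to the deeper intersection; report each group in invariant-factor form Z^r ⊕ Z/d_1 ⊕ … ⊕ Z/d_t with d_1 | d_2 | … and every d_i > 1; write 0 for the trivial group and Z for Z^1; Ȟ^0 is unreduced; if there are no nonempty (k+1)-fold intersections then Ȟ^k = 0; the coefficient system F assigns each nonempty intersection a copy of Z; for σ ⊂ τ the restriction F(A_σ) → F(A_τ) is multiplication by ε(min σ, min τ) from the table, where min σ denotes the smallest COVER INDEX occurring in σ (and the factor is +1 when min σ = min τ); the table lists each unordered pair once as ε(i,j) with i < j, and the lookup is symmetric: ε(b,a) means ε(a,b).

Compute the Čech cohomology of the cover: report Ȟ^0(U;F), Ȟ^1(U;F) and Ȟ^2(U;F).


nerve of the cover:
  A12={e} A13={d} A23={b}
C dims 3,3; δ0: rk 3, SNF 1^2·2
Ȟ^0 = (3 − 3) − 0 = 0, so Ȟ^0 ≅ 0
Ȟ^1 = (3 − 0) − 3 = 0 plus torsion [2], so Ȟ^1 ≅ Z/2
Ȟ^2 = (0 − 0) − 0 = 0, so Ȟ^2 ≅ 0

Ȟ^0 = 0, Ȟ^1 = Z/2 and Ȟ^2 = 0


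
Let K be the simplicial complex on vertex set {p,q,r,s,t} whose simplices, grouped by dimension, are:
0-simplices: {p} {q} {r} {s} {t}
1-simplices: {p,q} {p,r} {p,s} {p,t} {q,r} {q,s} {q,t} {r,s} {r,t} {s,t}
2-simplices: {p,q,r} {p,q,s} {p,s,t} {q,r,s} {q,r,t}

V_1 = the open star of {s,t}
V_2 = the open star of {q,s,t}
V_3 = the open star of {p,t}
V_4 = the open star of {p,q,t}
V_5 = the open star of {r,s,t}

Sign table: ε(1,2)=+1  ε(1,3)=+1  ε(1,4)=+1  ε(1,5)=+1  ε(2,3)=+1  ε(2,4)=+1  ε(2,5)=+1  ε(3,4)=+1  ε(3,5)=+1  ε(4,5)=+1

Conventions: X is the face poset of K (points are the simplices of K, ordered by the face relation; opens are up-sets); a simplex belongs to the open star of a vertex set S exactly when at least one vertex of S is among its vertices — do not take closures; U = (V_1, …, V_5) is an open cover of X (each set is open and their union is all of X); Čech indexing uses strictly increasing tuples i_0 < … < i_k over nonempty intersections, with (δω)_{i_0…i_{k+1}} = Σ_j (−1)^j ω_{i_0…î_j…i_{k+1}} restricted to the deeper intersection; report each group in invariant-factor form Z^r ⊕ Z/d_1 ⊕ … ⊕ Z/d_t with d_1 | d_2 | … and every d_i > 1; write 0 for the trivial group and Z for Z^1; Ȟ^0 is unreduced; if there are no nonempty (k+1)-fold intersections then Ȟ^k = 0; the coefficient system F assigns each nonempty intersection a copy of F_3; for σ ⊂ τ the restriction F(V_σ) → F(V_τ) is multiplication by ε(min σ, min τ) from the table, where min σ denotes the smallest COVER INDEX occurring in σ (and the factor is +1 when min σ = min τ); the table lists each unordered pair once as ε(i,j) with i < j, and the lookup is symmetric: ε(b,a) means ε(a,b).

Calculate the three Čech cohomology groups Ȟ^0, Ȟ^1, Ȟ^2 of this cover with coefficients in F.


Ȟ^0 ≅ Z/3; Ȟ^1 ≅ 0; Ȟ^2 ≅ 0

nerve of the cover:
  V1={{s},{t},{p,s},{p,t},{q,s},{q,t},{r,s},{r,t},{s,t},{p,q,s},{p,s,t},{q,r,s},{q,r,t}} V2={{q},{s},{t},{p,q},{p,s},{p,t},{q,r},{q,s},{q,t},{r,s},{r,t},{s,t},{p,q,r},{p,q,s},{p,s,t},{q,r,s},{q,r,t}} V3={{p},{t},{p,q},{p,r},{p,s},{p,t},{q,t},{r,t},{s,t},{p,q,r},{p,q,s},{p,s,t},{q,r,t}} V4={{p},{q},{t},{p,q},{p,r},{p,s},{p,t},{q,r},{q,s},{q,t},{r,t},{s,t},{p,q,r},{p,q,s},{p,s,t},{q,r,s},{q,r,t}} V5={{r},{s},{t},{p,r},{p,s},{p,t},{q,r},{q,s},{q,t},{r,s},{r,t},{s,t},{p,q,r},{p,q,s},{p,s,t},{q,r,s},{q,r,t}}
  V12={{s},{t},{p,s},{p,t},{q,s},{q,t},{r,s},{r,t},{s,t},{p,q,s},{p,s,t},{q,r,s},{q,r,t}} V13={{t},{p,s},{p,t},{q,t},{r,t},{s,t},{p,q,s},{p,s,t},{q,r,t}} V14={{t},{p,s},{p,t},{q,s},{q,t},{r,t},{s,t},{p,q,s},{p,s,t},{q,r,s},{q,r,t}} V15={{s},{t},{p,s},{p,t},{q,s},{q,t},{r,s},{r,t},{s,t},{p,q,s},{p,s,t},{q,r,s},{q,r,t}} V23={{t},{p,q},{p,s},{p,t},{q,t},{r,t},{s,t},{p,q,r},{p,q,s},{p,s,t},{q,r,t}} V24={{q},{t},{p,q},{p,s},{p,t},{q,r},{q,s},{q,t},{r,t},{s,t},{p,q,r},{p,q,s},{p,s,t},{q,r,s},{q,r,t}} V25={{s},{t},{p,s},{p,t},{q,r},{q,s},{q,t},{r,s},{r,t},{s,t},{p,q,r},{p,q,s},{p,s,t},{q,r,s},{q,r,t}} V34={{p},{t},{p,q},{p,r},{p,s},{p,t},{q,t},{r,t},{s,t},{p,q,r},{p,q,s},{p,s,t},{q,r,t}} V35={{t},{p,r},{p,s},{p,t},{q,t},{r,t},{s,t},{p,q,r},{p,q,s},{p,s,t},{q,r,t}} V45={{t},{p,r},{p,s},{p,t},{q,r},{q,s},{q,t},{r,t},{s,t},{p,q,r},{p,q,s},{p,s,t},{q,r,s},{q,r,t}}
  V123={{t},{p,s},{p,t},{q,t},{r,t},{s,t},{p,q,s},{p,s,t},{q,r,t}} V124={{t},{p,s},{p,t},{q,s},{q,t},{r,t},{s,t},{p,q,s},{p,s,t},{q,r,s},{q,r,t}} V125={{s},{t},{p,s},{p,t},{q,s},{q,t},{r,s},{r,t},{s,t},{p,q,s},{p,s,t},{q,r,s},{q,r,t}} V134={{t},{p,s},{p,t},{q,t},{r,t},{s,t},{p,q,s},{p,s,t},{q,r,t}} V135={{t},{p,s},{p,t},{q,t},{r,t},{s,t},{p,q,s},{p,s,t},{q,r,t}} V145={{t},{p,s},{p,t},{q,s},{q,t},{r,t},{s,t},{p,q,s},{p,s,t},{q,r,s},{q,r,t}} V234={{t},{p,q},{p,s},{p,t},{q,t},{r,t},{s,t},{p,q,r},{p,q,s},{p,s,t},{q,r,t}} V235={{t},{p,s},{p,t},{q,t},{r,t},{s,t},{p,q,r},{p,q,s},{p,s,t},{q,r,t}} V245={{t},{p,s},{p,t},{q,r},{q,s},{q,t},{r,t},{s,t},{p,q,r},{p,q,s},{p,s,t},{q,r,s},{q,r,t}} V345={{t},{p,r},{p,s},{p,t},{q,t},{r,t},{s,t},{p,q,r},{p,q,s},{p,s,t},{q,r,t}}
  V1234={{t},{p,s},{p,t},{q,t},{r,t},{s,t},{p,q,s},{p,s,t},{q,r,t}} V1235={{t},{p,s},{p,t},{q,t},{r,t},{s,t},{p,q,s},{p,s,t},{q,r,t}} V1245={{t},{p,s},{p,t},{q,s},{q,t},{r,t},{s,t},{p,q,s},{p,s,t},{q,r,s},{q,r,t}} V1345={{t},{p,s},{p,t},{q,t},{r,t},{s,t},{p,q,s},{p,s,t},{q,r,t}} V2345={{t},{p,s},{p,t},{q,t},{r,t},{s,t},{p,q,r},{p,q,s},{p,s,t},{q,r,t}}
  V12345={{t},{p,s},{p,t},{q,t},{r,t},{s,t},{p,q,s},{p,s,t},{q,r,t}}
C dims 5,10,10,5; δ0: rk_F3 4; δ1: rk_F3 6; δ2: rk_F3 4
Ȟ^0 = (5 − 4) − 0 = 1, so Ȟ^0 ≅ Z/3
Ȟ^1 = (10 − 6) − 4 = 0, so Ȟ^1 ≅ 0
Ȟ^2 = (10 − 4) − 6 = 0, so Ȟ^2 ≅ 0


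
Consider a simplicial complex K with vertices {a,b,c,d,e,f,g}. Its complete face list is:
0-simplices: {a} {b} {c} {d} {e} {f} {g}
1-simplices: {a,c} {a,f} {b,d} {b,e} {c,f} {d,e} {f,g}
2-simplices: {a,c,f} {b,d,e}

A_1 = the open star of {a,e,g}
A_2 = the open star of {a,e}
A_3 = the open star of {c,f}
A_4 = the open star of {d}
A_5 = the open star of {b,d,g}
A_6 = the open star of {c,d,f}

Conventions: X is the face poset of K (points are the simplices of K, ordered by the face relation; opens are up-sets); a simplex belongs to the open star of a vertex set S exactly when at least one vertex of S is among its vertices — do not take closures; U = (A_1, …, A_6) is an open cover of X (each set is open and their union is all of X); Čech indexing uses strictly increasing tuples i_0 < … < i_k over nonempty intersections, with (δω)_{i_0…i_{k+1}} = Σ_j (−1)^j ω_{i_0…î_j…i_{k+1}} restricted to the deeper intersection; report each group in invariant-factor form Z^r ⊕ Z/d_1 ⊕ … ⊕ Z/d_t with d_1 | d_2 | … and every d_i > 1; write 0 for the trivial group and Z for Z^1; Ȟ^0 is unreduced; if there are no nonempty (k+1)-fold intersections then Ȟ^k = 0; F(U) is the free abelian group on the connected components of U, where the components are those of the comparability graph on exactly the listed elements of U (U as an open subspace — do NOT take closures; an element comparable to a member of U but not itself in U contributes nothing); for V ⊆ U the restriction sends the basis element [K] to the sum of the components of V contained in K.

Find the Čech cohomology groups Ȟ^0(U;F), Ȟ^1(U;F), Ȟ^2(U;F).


intersection data:
  A1={{a},{e},{g},{a,c},{a,f},{b,e},{d,e},{f,g},{a,c,f},{b,d,e}} A2={{a},{e},{a,c},{a,f},{b,e},{d,e},{a,c,f},{b,d,e}} A3={{c},{f},{a,c},{a,f},{c,f},{f,g},{a,c,f}} A4={{d},{b,d},{d,e},{b,d,e}} A5={{b},{d},{g},{b,d},{b,e},{d,e},{f,g},{b,d,e}} A6={{c},{d},{f},{a,c},{a,f},{b,d},{c,f},{d,e},{f,g},{a,c,f},{b,d,e}}
  A12={{a},{e},{a,c},{a,f},{b,e},{d,e},{a,c,f},{b,d,e}} A13={{a,c},{a,f},{f,g},{a,c,f}} A14={{d,e},{b,d,e}} A15={{g},{b,e},{d,e},{f,g},{b,d,e}} A16={{a,c},{a,f},{d,e},{f,g},{a,c,f},{b,d,e}} A23={{a,c},{a,f},{a,c,f}} A24={{d,e},{b,d,e}} A25={{b,e},{d,e},{b,d,e}} A26={{a,c},{a,f},{d,e},{a,c,f},{b,d,e}} A35={{f,g}} A36={{c},{f},{a,c},{a,f},{c,f},{f,g},{a,c,f}} A45={{d},{b,d},{d,e},{b,d,e}} A46={{d},{b,d},{d,e},{b,d,e}} A56={{d},{b,d},{d,e},{f,g},{b,d,e}}
  A123={{a,c},{a,f},{a,c,f}} A124={{d,e},{b,d,e}} A125={{b,e},{d,e},{b,d,e}} A126={{a,c},{a,f},{d,e},{a,c,f},{b,d,e}} A135={{f,g}} A136={{a,c},{a,f},{f,g},{a,c,f}} A145={{d,e},{b,d,e}} A146={{d,e},{b,d,e}} A156={{d,e},{f,g},{b,d,e}} A236={{a,c},{a,f},{a,c,f}} A245={{d,e},{b,d,e}} A246={{d,e},{b,d,e}} A256={{d,e},{b,d,e}} A356={{f,g}} A456={{d},{b,d},{d,e},{b,d,e}}
  A1236={{a,c},{a,f},{a,c,f}} A1245={{d,e},{b,d,e}} A1246={{d,e},{b,d,e}} A1256={{d,e},{b,d,e}} A1356={{f,g}} A1456={{d,e},{b,d,e}} A2456={{d,e},{b,d,e}}
  A12456={{d,e},{b,d,e}}
components per intersection:
  A1: {{a},{a,c},{a,f},{a,c,f}} {{e},{b,e},{d,e},{b,d,e}} {{g},{f,g}}
  A2: {{a},{a,c},{a,f},{a,c,f}} {{e},{b,e},{d,e},{b,d,e}}
  A3: {{c},{f},{a,c},{a,f},{c,f},{f,g},{a,c,f}}
  A4: {{d},{b,d},{d,e},{b,d,e}}
  A5: {{b},{d},{b,d},{b,e},{d,e},{b,d,e}} {{g},{f,g}}
  A6: {{c},{f},{a,c},{a,f},{c,f},{f,g},{a,c,f}} {{d},{b,d},{d,e},{b,d,e}}
  A12: {{a},{a,c},{a,f},{a,c,f}} {{e},{b,e},{d,e},{b,d,e}}
  A13: {{a,c},{a,f},{a,c,f}} {{f,g}}
  A14: {{d,e},{b,d,e}}
  A15: {{g},{f,g}} {{b,e},{d,e},{b,d,e}}
  A16: {{a,c},{a,f},{a,c,f}} {{d,e},{b,d,e}} {{f,g}}
  A23: {{a,c},{a,f},{a,c,f}}
  A24: {{d,e},{b,d,e}}
  A25: {{b,e},{d,e},{b,d,e}}
  A26: {{a,c},{a,f},{a,c,f}} {{d,e},{b,d,e}}
  A35: {{f,g}}
  A36: {{c},{f},{a,c},{a,f},{c,f},{f,g},{a,c,f}}
  A45: {{d},{b,d},{d,e},{b,d,e}}
  A46: {{d},{b,d},{d,e},{b,d,e}}
  A56: {{d},{b,d},{d,e},{b,d,e}} {{f,g}}
  A123: {{a,c},{a,f},{a,c,f}}
  A124: {{d,e},{b,d,e}}
  A125: {{b,e},{d,e},{b,d,e}}
  A126: {{a,c},{a,f},{a,c,f}} {{d,e},{b,d,e}}
  A135: {{f,g}}
  A136: {{a,c},{a,f},{a,c,f}} {{f,g}}
  A145: {{d,e},{b,d,e}}
  A146: {{d,e},{b,d,e}}
  A156: {{d,e},{b,d,e}} {{f,g}}
  A236: {{a,c},{a,f},{a,c,f}}
  A245: {{d,e},{b,d,e}}
  A246: {{d,e},{b,d,e}}
  A256: {{d,e},{b,d,e}}
  A356: {{f,g}}
  A456: {{d},{b,d},{d,e},{b,d,e}}
  A1236: {{a,c},{a,f},{a,c,f}}
  A1245: {{d,e},{b,d,e}}
  A1246: {{d,e},{b,d,e}}
  A1256: {{d,e},{b,d,e}}
  A1356: {{f,g}}
  A1456: {{d,e},{b,d,e}}
  A2456: {{d,e},{b,d,e}}
  A12456: {{d,e},{b,d,e}}
C dims 11,21,18,7; δ0: rk 9, SNF 1^9; δ1: rk 12, SNF 1^12; δ2: rk 6, SNF 1^6
Ȟ^0 = (11 − 9) − 0 = 2, so Ȟ^0 ≅ Z^2
Ȟ^1 = (21 − 12) − 9 = 0, so Ȟ^1 ≅ 0
Ȟ^2 = (18 − 6) − 12 = 0, so Ȟ^2 ≅ 0

Ȟ^0 ≅ Z^2, Ȟ^1 ≅ 0, Ȟ^2 ≅ 0


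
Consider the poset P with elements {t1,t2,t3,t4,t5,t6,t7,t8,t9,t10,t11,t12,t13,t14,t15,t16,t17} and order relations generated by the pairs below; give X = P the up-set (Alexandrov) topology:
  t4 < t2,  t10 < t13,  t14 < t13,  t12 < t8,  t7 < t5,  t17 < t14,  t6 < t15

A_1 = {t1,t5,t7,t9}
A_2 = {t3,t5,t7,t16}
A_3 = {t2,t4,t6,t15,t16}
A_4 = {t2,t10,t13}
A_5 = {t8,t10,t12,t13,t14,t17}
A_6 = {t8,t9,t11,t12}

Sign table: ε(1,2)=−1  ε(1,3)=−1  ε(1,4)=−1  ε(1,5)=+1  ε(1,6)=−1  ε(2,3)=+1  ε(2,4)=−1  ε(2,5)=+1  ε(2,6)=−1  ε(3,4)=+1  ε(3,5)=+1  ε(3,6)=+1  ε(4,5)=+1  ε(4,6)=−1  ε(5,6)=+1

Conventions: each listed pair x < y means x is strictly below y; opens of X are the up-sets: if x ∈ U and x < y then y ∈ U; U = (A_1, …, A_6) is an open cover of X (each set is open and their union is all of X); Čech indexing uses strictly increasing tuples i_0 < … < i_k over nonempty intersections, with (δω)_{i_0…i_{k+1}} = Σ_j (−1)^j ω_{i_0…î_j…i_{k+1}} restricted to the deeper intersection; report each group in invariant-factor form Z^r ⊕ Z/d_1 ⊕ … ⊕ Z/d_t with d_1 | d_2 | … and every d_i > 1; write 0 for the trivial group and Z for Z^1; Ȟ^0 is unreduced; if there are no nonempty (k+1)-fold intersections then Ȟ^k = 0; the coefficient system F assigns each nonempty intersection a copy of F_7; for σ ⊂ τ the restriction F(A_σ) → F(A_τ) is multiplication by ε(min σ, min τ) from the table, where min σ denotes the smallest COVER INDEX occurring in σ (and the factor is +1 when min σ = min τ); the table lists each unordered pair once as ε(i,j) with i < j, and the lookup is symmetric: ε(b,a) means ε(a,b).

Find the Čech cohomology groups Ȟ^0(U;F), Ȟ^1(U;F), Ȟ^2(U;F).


Ȟ^0 = Z/7,  Ȟ^1 = Z/7,  Ȟ^2 = 0

nerve of the cover:
  A12={t5,t7} A16={t9} A23={t16} A34={t2} A45={t10,t13} A56={t8,t12}
C dims 6,6; δ0: rk_F7 5
Ȟ^0 = (6 − 5) − 0 = 1, so Ȟ^0 ≅ Z/7
Ȟ^1 = (6 − 0) − 5 = 1, so Ȟ^1 ≅ Z/7
Ȟ^2 = (0 − 0) − 0 = 0, so Ȟ^2 ≅ 0


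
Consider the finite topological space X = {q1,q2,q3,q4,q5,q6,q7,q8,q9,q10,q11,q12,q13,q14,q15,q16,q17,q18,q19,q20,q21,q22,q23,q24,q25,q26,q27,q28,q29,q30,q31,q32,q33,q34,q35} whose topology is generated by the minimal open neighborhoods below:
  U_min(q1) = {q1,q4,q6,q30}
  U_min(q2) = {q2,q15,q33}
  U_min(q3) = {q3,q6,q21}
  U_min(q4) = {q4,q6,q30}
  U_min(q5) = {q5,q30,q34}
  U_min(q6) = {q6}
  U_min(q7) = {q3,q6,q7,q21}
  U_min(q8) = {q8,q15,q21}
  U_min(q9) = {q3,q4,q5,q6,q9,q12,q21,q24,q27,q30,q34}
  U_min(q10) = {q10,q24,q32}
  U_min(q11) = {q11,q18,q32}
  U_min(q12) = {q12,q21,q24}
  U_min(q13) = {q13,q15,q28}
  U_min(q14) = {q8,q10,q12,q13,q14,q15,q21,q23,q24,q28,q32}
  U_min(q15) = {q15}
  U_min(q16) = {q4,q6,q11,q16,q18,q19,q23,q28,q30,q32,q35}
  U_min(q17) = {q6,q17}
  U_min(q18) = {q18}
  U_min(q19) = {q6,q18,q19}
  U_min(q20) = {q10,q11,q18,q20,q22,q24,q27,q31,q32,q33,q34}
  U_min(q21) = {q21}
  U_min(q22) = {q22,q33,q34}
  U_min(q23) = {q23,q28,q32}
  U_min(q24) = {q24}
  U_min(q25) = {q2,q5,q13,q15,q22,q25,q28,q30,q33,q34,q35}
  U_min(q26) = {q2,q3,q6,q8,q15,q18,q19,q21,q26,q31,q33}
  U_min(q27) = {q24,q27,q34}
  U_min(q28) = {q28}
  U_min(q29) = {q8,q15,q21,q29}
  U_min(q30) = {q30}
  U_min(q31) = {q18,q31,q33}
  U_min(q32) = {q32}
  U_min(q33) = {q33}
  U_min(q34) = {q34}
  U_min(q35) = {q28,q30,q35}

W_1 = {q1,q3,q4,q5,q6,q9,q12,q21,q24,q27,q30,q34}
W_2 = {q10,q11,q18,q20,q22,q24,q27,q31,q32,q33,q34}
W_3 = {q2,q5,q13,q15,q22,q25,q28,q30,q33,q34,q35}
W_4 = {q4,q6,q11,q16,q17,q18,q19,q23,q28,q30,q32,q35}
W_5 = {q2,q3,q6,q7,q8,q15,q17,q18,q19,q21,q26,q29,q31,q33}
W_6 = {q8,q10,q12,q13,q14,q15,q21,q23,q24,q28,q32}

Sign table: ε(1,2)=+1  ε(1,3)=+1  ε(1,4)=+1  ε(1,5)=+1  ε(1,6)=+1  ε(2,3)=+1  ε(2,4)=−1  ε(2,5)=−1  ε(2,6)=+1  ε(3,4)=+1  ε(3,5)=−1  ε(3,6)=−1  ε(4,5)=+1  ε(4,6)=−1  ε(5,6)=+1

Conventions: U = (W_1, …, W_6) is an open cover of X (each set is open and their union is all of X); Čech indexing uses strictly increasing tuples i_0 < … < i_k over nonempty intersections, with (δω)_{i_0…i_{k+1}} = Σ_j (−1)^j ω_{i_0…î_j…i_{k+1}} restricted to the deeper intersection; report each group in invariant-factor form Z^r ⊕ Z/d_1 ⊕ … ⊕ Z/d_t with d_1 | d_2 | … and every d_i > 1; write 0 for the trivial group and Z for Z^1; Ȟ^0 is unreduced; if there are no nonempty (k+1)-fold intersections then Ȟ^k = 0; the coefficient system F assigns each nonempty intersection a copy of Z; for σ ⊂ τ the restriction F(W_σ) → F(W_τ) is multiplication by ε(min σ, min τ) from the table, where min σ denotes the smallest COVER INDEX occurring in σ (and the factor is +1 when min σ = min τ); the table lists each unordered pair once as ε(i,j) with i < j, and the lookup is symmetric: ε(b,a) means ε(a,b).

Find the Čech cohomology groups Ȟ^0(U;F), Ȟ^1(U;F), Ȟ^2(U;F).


Ȟ^0 = 0; Ȟ^1 = Z/2; Ȟ^2 = Z

nerve simplices:
  W12={q24,q27,q34} W13={q5,q30,q34} W14={q4,q6,q30} W15={q3,q6,q21} W16={q12,q21,q24} W23={q22,q33,q34} W24={q11,q18,q32} W25={q18,q31,q33} W26={q10,q24,q32} W34={q28,q30,q35} W35={q2,q15,q33} W36={q13,q15,q28} W45={q6,q17,q18,q19} W46={q23,q28,q32} W56={q8,q15,q21}
  W123={q34} W126={q24} W134={q30} W145={q6} W156={q21} W235={q33} W245={q18} W246={q32} W346={q28} W356={q15}
C dims 6,15,10; δ0: rk 6, SNF 1^5·2; δ1: rk 9, SNF 1^9
degree 0: 6−6−0 = 0 → Ȟ^0 ≅ 0
degree 1: 15−9−6 = 0 plus torsion [2] → Ȟ^1 ≅ Z/2
degree 2: 10−0−9 = 1 → Ȟ^2 ≅ Z


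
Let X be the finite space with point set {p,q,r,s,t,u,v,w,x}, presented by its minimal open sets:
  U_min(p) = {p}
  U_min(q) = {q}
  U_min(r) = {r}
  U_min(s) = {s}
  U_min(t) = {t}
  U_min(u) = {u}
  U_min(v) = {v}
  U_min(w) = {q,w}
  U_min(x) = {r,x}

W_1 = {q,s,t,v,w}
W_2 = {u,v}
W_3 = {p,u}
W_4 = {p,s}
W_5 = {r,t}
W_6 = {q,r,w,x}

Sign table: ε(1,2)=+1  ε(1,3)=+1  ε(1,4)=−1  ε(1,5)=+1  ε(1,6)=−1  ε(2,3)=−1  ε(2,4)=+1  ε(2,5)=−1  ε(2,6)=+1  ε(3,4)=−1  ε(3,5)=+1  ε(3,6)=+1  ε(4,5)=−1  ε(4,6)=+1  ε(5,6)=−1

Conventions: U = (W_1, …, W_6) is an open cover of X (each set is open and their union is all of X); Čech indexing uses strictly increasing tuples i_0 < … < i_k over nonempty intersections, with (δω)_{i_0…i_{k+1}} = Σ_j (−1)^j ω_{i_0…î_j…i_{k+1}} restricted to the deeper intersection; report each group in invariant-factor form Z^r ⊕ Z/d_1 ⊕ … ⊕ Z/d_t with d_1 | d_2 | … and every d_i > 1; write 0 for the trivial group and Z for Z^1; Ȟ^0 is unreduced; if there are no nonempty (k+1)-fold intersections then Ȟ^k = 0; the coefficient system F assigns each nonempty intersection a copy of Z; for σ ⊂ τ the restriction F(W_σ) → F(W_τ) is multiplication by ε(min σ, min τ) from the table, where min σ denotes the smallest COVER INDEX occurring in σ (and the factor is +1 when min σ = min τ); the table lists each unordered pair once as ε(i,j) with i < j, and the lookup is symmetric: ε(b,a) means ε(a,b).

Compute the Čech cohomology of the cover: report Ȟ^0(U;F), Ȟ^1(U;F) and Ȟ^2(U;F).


nonempty intersections:
  W12={v} W14={s} W15={t} W16={q,w} W23={u} W34={p} W56={r}
C dims 6,7; δ0: rk 6, SNF 1^5·2
Ȟ^0: (6−6)−0=0 ⇒ 0
Ȟ^1: (7−0)−6=1 plus torsion [2] ⇒ Z ⊕ Z/2
Ȟ^2: (0−0)−0=0 ⇒ 0

Ȟ^0 = 0; Ȟ^1 = Z ⊕ Z/2; Ȟ^2 = 0
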